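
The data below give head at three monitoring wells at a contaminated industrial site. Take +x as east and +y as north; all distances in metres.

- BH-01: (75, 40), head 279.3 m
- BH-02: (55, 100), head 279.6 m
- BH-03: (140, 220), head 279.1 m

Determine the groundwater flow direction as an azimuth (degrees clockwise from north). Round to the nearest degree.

With h = a·x + b·y + c and BH-01 as origin, the differences give:
  (-20)·a + 60·b = +0.3
  65·a + 180·b = -0.2
Eliminate b (×180 and ×60, subtract): -7500·a = 66.00 → a = ∂h/∂x = -0.008800
Back-substitute: b = ∂h/∂y = +0.002067.
Flow direction (−∇h) has components (+0.008800 E, -0.002067 N).
Azimuth = atan2(E, N) = atan2(+0.008800, -0.002067) = 103.2° ≈ 103°.

103°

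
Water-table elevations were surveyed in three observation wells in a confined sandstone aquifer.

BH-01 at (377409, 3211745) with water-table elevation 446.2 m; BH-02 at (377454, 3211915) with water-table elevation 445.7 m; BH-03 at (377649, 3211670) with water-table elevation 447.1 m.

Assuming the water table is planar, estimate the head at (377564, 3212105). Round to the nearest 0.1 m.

Differences from BH-01: to BH-02 (Δx, Δy, Δh) = (45, 170, -0.5); to BH-03 = (240, -75, +0.9).
Determinant of the coordinate differences = 45·(-75) − 240·170 = -44175.
∂h/∂x = [(-0.5)·(-75) − (+0.9)·170] / -44175 = +0.002615
∂h/∂y = [45·(+0.9) − 240·(-0.5)] / -44175 = -0.003633
h(377564, 3212105) = 446.2 + (+0.002615)·(155) + (-0.003633)·(360) = 446.2 +0.405 -1.308 = 445.297 m.

445.3 m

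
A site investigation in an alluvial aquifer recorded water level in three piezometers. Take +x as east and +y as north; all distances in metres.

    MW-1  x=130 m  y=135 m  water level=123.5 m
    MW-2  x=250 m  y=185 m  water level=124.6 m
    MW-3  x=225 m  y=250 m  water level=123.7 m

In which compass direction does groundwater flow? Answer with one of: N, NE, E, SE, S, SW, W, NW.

NW

With h = a·x + b·y + c and MW-1 as origin, the differences give:
  120·a + 50·b = +1.1
  95·a + 115·b = +0.2
Eliminate b (×115 and ×50, subtract): 9050·a = 116.50 → a = ∂h/∂x = +0.01287
Back-substitute: b = ∂h/∂y = -0.008895.
Flow = −∇h = (-0.01287 east, +0.008895 north), which points northwest.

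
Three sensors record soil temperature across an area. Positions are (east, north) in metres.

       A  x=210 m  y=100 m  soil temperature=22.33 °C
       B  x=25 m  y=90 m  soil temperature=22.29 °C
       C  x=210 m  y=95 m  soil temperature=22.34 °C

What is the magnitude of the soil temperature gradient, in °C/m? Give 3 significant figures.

Taking A as reference: B−A = (-185, -10, -0.04); C−A = (0, -5, +0.01).
Solve a·Δx + b·Δy = ΔT: det = (-185)·(-5) − 0·(-10) = 925.
∂T/∂x = [(-0.04)·(-5) − (+0.01)·(-10)] / 925 = +0.0003243
∂T/∂y = [(-185)·(+0.01) − 0·(-0.04)] / 925 = -0.002000
|∇f| = √(0.0003243² + -0.002000²) = 0.002026 °C/m

0.00203 °C/m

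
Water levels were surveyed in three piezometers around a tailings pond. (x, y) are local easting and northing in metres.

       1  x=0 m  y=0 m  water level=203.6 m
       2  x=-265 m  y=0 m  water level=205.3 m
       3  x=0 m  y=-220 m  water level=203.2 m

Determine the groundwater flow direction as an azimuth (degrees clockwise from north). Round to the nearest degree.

∂h/∂x = (205.3 − 203.6) / (-265 − 0) = -0.006415
∂h/∂y = (203.2 − 203.6) / (-220 − 0) = +0.001818
Flow direction (−∇h) has components (+0.006415 E, -0.001818 N).
Azimuth = atan2(E, N) = atan2(+0.006415, -0.001818) = 105.8° ≈ 106°.

106°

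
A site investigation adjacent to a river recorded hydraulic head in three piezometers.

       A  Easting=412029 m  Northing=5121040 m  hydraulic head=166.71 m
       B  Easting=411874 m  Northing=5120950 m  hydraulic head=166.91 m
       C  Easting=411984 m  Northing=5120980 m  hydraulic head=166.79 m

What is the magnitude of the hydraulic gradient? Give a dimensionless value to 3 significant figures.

Taking A as reference: B−A = (-155, -90, +0.20); C−A = (-45, -60, +0.08).
Determinant of the coordinate differences = (-155)·(-60) − (-45)·(-90) = 5250.
∂h/∂x = [(+0.20)·(-60) − (+0.08)·(-90)] / 5250 = -0.0009143
∂h/∂y = [(-155)·(+0.08) − (-45)·(+0.20)] / 5250 = -0.0006476
|∇h| = √(-0.0009143² + -0.0006476²) = 0.00112

0.00112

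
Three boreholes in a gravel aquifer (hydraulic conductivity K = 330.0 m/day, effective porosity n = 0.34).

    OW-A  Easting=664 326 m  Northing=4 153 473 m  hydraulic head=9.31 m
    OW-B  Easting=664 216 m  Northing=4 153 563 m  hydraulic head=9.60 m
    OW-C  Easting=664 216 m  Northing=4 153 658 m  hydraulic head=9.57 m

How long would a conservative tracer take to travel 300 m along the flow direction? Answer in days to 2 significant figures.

Taking OW-A as reference: OW-B−OW-A = (-110, 90, +0.29); OW-C−OW-A = (-110, 185, +0.26).
Solve a·Δx + b·Δy = Δh: det = (-110)·185 − (-110)·90 = -10450.
∂h/∂x = [(+0.29)·185 − (+0.26)·90] / -10450 = -0.002895
∂h/∂y = [(-110)·(+0.26) − (-110)·(+0.29)] / -10450 = -0.0003158
|∇h| = √(-0.002895² + -0.0003158²) = 0.002912
Seepage velocity v = K·i/n = 330.0 × 0.002912 / 0.34 = 2.826 m/day.
t = 300 / 2.826 = 106.2 days.

110 days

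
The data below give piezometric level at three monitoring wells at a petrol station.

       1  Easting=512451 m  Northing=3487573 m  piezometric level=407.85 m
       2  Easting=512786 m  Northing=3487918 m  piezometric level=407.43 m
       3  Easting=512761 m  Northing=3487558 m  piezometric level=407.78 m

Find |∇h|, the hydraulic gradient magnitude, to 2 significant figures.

With h = a·x + b·y + c and 1 as origin, the differences give:
  335·a + 345·b = -0.42
  310·a + (-15)·b = -0.07
Eliminate b (×(-15) and ×345, subtract): -111975·a = 30.450 → a = ∂h/∂x = -0.0002719
Back-substitute: b = ∂h/∂y = -0.0009533.
|∇h| = √(-0.0002719² + -0.0009533²) = 0.0009913

0.00099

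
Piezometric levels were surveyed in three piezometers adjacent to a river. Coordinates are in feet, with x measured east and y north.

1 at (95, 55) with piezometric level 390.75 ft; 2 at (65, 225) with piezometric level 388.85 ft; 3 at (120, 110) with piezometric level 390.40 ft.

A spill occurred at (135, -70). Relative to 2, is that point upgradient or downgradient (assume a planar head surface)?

upgradient

With h = a·x + b·y + c and 1 as origin, the differences give:
  (-30)·a + 170·b = -1.90
  25·a + 55·b = -0.35
Eliminate b (×55 and ×170, subtract): -5900·a = -45.000 → a = ∂h/∂x = +0.007627
Back-substitute: b = ∂h/∂y = -0.009831.
Head at (135, -70) = 390.75 + (+0.007627)·(40) + (-0.009831)·(-125) = 392.28 ft.
That is higher than the 388.85 ft at 2, so the point is upgradient.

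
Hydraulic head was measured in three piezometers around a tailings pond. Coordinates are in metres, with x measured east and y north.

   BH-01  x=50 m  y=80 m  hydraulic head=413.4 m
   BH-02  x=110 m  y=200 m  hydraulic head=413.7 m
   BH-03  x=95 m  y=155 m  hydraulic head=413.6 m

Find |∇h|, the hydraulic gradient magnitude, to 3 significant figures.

Taking BH-01 as reference: BH-02−BH-01 = (60, 120, +0.3); BH-03−BH-01 = (45, 75, +0.2).
Determinant of the coordinate differences = 60·75 − 45·120 = -900.
∂h/∂x = [(+0.3)·75 − (+0.2)·120] / -900 = +0.001667
∂h/∂y = [60·(+0.2) − 45·(+0.3)] / -900 = +0.001667
|∇h| = √(0.001667² + 0.001667²) = 0.002357

0.00236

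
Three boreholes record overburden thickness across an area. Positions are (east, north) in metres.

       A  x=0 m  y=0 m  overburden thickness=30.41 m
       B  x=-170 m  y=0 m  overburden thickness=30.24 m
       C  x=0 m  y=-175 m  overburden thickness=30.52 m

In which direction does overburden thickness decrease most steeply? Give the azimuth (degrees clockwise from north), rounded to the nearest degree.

302°

∂d/∂x = (30.24 − 30.41) / (-170 − 0) = +0.001000
∂d/∂y = (30.52 − 30.41) / (-175 − 0) = -0.0006286
Steepest decrease is along −∇f: components (-0.001000 E, +0.0006286 N).
Azimuth = atan2(-0.001000, +0.0006286) = 302.2° ≈ 302°.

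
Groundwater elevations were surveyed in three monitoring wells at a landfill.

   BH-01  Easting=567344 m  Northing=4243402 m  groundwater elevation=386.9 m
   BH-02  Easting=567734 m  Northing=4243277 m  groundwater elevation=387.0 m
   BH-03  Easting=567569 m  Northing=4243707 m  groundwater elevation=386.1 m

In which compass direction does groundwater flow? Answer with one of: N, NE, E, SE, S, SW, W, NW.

With h = a·x + b·y + c and BH-01 as origin, the differences give:
  390·a + (-125)·b = +0.1
  225·a + 305·b = -0.8
Eliminate b (×305 and ×(-125), subtract): 147075·a = -69.50 → a = ∂h/∂x = -0.0004725
Back-substitute: b = ∂h/∂y = -0.002274.
Flow = −∇h = (+0.0004725 east, +0.002274 north), which points north.

N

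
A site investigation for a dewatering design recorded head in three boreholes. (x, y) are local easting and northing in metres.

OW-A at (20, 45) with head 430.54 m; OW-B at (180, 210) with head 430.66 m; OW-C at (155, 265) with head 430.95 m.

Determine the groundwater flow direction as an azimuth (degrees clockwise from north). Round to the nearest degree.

Three-point gradient (reference OW-A): Δ to OW-B = (160, 165, +0.12), Δ to OW-C = (135, 220, +0.41).
∂h/∂x = -0.003191, ∂h/∂y = +0.003822 (det = 12925).
Flow direction (−∇h) has components (+0.003191 E, -0.003822 N).
Azimuth = atan2(E, N) = atan2(+0.003191, -0.003822) = 140.1° ≈ 140°.

140°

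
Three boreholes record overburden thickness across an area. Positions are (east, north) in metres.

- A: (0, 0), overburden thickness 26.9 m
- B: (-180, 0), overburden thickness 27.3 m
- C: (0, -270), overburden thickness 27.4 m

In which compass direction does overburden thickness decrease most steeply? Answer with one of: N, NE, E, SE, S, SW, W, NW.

NE

∂d/∂x = (27.3 − 26.9) / (-180 − 0) = -0.002222
∂d/∂y = (27.4 − 26.9) / (-270 − 0) = -0.001852
Steepest decrease is along −∇f = (+0.002222 E, +0.001852 N) → northeast.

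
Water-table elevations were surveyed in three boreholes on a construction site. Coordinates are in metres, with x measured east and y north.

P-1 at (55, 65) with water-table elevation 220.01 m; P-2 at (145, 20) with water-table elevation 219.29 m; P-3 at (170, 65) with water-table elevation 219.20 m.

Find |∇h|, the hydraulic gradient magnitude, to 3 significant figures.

0.00730

Differences from P-1: to P-2 (Δx, Δy, Δh) = (90, -45, -0.72); to P-3 = (115, 0, -0.81).
Determinant of the coordinate differences = 90·0 − 115·(-45) = 5175.
∂h/∂x = [(-0.72)·0 − (-0.81)·(-45)] / 5175 = -0.007043
∂h/∂y = [90·(-0.81) − 115·(-0.72)] / 5175 = +0.001913
|∇h| = √(-0.007043² + 0.001913²) = 0.007298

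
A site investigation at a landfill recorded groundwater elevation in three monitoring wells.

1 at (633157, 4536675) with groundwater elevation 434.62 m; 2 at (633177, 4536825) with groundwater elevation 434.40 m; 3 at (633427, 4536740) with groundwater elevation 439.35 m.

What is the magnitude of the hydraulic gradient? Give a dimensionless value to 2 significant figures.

With h = a·x + b·y + c and 1 as origin, the differences give:
  20·a + 150·b = -0.22
  270·a + 65·b = +4.73
Eliminate b (×65 and ×150, subtract): -39200·a = -723.800 → a = ∂h/∂x = +0.01846
Back-substitute: b = ∂h/∂y = -0.003929.
|∇h| = √(0.01846² + -0.003929²) = 0.01887

0.019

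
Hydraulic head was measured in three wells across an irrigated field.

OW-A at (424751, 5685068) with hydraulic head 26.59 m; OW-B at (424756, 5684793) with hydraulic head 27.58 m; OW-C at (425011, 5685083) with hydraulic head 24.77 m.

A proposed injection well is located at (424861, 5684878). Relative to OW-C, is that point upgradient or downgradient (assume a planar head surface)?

upgradient

Taking OW-A as reference: OW-B−OW-A = (5, -275, +0.99); OW-C−OW-A = (260, 15, -1.82).
Solve a·Δx + b·Δy = Δh: det = 5·15 − 260·(-275) = 71575.
∂h/∂x = [(+0.99)·15 − (-1.82)·(-275)] / 71575 = -0.006785
∂h/∂y = [5·(-1.82) − 260·(+0.99)] / 71575 = -0.003723
Head at (424861, 5684878) = 26.59 + (-0.006785)·(110) + (-0.003723)·(-190) = 26.55 m.
That is higher than the 24.77 m at OW-C, so the point is upgradient.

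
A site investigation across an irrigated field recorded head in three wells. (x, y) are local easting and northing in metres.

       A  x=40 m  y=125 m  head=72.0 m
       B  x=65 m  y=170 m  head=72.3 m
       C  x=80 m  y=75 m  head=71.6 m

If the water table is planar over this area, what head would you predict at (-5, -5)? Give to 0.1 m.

With h = a·x + b·y + c and A as origin, the differences give:
  25·a + 45·b = +0.3
  40·a + (-50)·b = -0.4
Eliminate b (×(-50) and ×45, subtract): -3050·a = 3.00 → a = ∂h/∂x = -0.0009836
Back-substitute: b = ∂h/∂y = +0.007213.
h(-5, -5) = 72.0 + (-0.0009836)·(-45) + (+0.007213)·(-130) = 72.0 +0.044 -0.938 = 71.107 m.

71.1 m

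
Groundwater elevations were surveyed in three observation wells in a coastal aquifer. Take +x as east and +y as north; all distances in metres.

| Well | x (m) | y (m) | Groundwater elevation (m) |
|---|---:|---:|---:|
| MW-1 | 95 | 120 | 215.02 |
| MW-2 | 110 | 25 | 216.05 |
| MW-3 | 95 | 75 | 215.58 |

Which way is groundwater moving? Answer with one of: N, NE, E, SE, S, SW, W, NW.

Differences from MW-1: to MW-2 (Δx, Δy, Δh) = (15, -95, +1.03); to MW-3 = (0, -45, +0.56).
Solve a·Δx + b·Δy = Δh: det = 15·(-45) − 0·(-95) = -675.
∂h/∂x = [(+1.03)·(-45) − (+0.56)·(-95)] / -675 = -0.01015
∂h/∂y = [15·(+0.56) − 0·(+1.03)] / -675 = -0.01244
Flow = −∇h = (+0.01015 east, +0.01244 north), which points northeast.

NE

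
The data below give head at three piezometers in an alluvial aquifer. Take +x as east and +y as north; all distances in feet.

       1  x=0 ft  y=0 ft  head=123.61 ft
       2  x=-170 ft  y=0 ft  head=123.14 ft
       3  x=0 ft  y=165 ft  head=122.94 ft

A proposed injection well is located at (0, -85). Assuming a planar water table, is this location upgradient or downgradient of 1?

upgradient

∂h/∂x = (123.14 − 123.61) / (-170 − 0) = +0.002765
∂h/∂y = (122.94 − 123.61) / (165 − 0) = -0.004061
Head at (0, -85) = 123.61 + (+0.002765)·(0) + (-0.004061)·(-85) = 123.96 ft.
That is higher than the 123.61 ft at 1, so the point is upgradient.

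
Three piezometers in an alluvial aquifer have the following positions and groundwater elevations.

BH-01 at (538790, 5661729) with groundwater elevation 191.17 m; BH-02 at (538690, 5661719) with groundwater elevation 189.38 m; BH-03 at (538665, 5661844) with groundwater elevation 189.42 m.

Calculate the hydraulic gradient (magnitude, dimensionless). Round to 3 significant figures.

Differences from BH-01: to BH-02 (Δx, Δy, Δh) = (-100, -10, -1.79); to BH-03 = (-125, 115, -1.75).
Solve a·Δx + b·Δy = Δh: det = (-100)·115 − (-125)·(-10) = -12750.
∂h/∂x = [(-1.79)·115 − (-1.75)·(-10)] / -12750 = +0.01752
∂h/∂y = [(-100)·(-1.75) − (-125)·(-1.79)] / -12750 = +0.003824
|∇h| = √(0.01752² + 0.003824²) = 0.01793

0.0179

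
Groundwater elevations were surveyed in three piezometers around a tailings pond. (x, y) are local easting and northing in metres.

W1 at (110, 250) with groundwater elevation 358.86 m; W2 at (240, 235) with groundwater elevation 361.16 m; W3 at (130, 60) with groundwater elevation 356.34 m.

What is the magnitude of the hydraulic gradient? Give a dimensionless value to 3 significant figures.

Three-point gradient (reference W1): Δ to W2 = (130, -15, +2.30), Δ to W3 = (20, -190, -2.52).
∂h/∂x = +0.01946, ∂h/∂y = +0.01531 (det = -24400).
|∇h| = √(0.01946² + 0.01531²) = 0.02476

0.0248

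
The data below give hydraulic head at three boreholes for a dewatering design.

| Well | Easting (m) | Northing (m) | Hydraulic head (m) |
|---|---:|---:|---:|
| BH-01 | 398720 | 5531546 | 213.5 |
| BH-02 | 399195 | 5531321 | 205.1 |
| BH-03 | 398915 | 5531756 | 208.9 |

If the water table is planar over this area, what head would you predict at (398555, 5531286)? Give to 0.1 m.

217.7 m

Differences from BH-01: to BH-02 (Δx, Δy, Δh) = (475, -225, -8.4); to BH-03 = (195, 210, -4.6).
Solve a·Δx + b·Δy = Δh: det = 475·210 − 195·(-225) = 143625.
∂h/∂x = [(-8.4)·210 − (-4.6)·(-225)] / 143625 = -0.01949
∂h/∂y = [475·(-4.6) − 195·(-8.4)] / 143625 = -0.003809
h(398555, 5531286) = 213.5 + (-0.01949)·(-165) + (-0.003809)·(-260) = 213.5 +3.216 +0.990 = 217.706 m.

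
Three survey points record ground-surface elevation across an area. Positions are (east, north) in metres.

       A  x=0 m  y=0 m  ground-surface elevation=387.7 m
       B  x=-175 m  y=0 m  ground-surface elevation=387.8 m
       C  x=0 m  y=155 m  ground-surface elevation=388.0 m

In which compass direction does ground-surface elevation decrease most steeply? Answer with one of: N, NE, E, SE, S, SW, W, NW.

∂z/∂x = (387.8 − 387.7) / (-175 − 0) = -0.0005714
∂z/∂y = (388.0 − 387.7) / (155 − 0) = +0.001935
Steepest decrease is along −∇f = (+0.0005714 E, -0.001935 N) → south.

S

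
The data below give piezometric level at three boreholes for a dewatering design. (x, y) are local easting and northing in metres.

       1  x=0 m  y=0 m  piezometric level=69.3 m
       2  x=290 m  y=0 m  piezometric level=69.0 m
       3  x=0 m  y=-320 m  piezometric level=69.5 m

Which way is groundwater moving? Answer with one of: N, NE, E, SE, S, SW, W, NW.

∂h/∂x = (69.0 − 69.3) / (290 − 0) = -0.001034
∂h/∂y = (69.5 − 69.3) / (-320 − 0) = -0.0006250
Flow = −∇h = (+0.001034 east, +0.0006250 north), which points northeast.

NE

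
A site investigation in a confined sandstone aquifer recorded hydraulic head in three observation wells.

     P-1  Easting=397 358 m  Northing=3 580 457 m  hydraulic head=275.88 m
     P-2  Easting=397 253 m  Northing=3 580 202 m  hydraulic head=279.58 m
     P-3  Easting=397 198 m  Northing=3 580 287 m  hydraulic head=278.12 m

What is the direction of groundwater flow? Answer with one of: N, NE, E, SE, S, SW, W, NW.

N

With h = a·x + b·y + c and P-1 as origin, the differences give:
  (-105)·a + (-255)·b = +3.70
  (-160)·a + (-170)·b = +2.24
Eliminate b (×(-170) and ×(-255), subtract): -22950·a = -57.800 → a = ∂h/∂x = +0.002519
Back-substitute: b = ∂h/∂y = -0.01555.
Flow = −∇h = (-0.002519 east, +0.01555 north), which points north.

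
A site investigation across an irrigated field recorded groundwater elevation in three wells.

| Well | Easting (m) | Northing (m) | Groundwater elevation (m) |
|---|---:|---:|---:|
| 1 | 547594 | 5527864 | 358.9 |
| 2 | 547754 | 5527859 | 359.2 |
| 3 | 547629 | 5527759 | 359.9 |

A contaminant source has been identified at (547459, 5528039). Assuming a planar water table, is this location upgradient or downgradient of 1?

Taking 1 as reference: 2−1 = (160, -5, +0.3); 3−1 = (35, -105, +1.0).
Determinant of the coordinate differences = 160·(-105) − 35·(-5) = -16625.
∂h/∂x = [(+0.3)·(-105) − (+1.0)·(-5)] / -16625 = +0.001594
∂h/∂y = [160·(+1.0) − 35·(+0.3)] / -16625 = -0.008992
Head at (547459, 5528039) = 358.9 + (+0.001594)·(-135) + (-0.008992)·(175) = 357.11 m.
That is lower than the 358.9 m at 1, so the point is downgradient.

downgradient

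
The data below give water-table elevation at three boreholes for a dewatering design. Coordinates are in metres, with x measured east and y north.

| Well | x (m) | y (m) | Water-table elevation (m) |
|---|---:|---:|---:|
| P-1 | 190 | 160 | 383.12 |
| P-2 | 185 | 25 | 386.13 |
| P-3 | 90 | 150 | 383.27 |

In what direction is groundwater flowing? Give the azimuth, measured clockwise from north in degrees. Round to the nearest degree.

Three-point gradient (reference P-1): Δ to P-2 = (-5, -135, +3.01), Δ to P-3 = (-100, -10, +0.15).
∂h/∂x = +0.0007323, ∂h/∂y = -0.02232 (det = -13450).
Flow direction (−∇h) has components (-0.0007323 E, +0.02232 N).
Azimuth = atan2(E, N) = atan2(-0.0007323, +0.02232) = 358.1° ≈ 358°.

358°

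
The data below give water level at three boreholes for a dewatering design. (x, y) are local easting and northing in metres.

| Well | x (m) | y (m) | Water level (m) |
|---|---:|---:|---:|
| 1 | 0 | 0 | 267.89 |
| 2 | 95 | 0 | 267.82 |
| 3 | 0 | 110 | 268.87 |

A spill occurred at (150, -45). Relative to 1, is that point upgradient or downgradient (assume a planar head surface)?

downgradient

∂h/∂x = (267.82 − 267.89) / (95 − 0) = -0.0007368
∂h/∂y = (268.87 − 267.89) / (110 − 0) = +0.008909
Head at (150, -45) = 267.89 + (-0.0007368)·(150) + (+0.008909)·(-45) = 267.38 m.
That is lower than the 267.89 m at 1, so the point is downgradient.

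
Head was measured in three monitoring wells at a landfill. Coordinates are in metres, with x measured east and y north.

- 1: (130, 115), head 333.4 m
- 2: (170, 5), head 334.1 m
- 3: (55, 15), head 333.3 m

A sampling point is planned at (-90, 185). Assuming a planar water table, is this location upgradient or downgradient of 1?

downgradient

Taking 1 as reference: 2−1 = (40, -110, +0.7); 3−1 = (-75, -100, -0.1).
Solve a·Δx + b·Δy = Δh: det = 40·(-100) − (-75)·(-110) = -12250.
∂h/∂x = [(+0.7)·(-100) − (-0.1)·(-110)] / -12250 = +0.006612
∂h/∂y = [40·(-0.1) − (-75)·(+0.7)] / -12250 = -0.003959
Head at (-90, 185) = 333.4 + (+0.006612)·(-220) + (-0.003959)·(70) = 331.67 m.
That is lower than the 333.4 m at 1, so the point is downgradient.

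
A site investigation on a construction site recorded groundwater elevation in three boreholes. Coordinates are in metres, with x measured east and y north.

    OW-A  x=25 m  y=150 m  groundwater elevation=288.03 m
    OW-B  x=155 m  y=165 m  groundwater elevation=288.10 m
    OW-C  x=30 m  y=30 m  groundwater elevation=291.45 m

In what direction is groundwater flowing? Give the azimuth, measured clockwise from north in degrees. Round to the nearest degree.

Differences from OW-A: to OW-B (Δx, Δy, Δh) = (130, 15, +0.07); to OW-C = (5, -120, +3.42).
Determinant of the coordinate differences = 130·(-120) − 5·15 = -15675.
∂h/∂x = [(+0.07)·(-120) − (+3.42)·15] / -15675 = +0.003809
∂h/∂y = [130·(+3.42) − 5·(+0.07)] / -15675 = -0.02834
Flow direction (−∇h) has components (-0.003809 E, +0.02834 N).
Azimuth = atan2(E, N) = atan2(-0.003809, +0.02834) = 352.3° ≈ 352°.

352°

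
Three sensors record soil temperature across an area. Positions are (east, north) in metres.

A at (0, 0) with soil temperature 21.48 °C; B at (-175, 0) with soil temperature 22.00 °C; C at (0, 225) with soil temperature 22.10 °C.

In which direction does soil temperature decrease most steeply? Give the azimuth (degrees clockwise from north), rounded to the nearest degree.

133°

∂T/∂x = (22.00 − 21.48) / (-175 − 0) = -0.002971
∂T/∂y = (22.10 − 21.48) / (225 − 0) = +0.002756
Steepest decrease is along −∇f: components (+0.002971 E, -0.002756 N).
Azimuth = atan2(+0.002971, -0.002756) = 132.8° ≈ 133°.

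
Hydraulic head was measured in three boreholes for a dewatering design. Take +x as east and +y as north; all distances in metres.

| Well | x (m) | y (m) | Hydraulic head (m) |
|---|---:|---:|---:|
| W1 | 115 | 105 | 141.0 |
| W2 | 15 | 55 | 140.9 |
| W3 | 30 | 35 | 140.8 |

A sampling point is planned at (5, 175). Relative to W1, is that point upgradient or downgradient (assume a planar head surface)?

Three-point gradient (reference W1): Δ to W2 = (-100, -50, -0.1), Δ to W3 = (-85, -70, -0.2).
∂h/∂x = -0.001091, ∂h/∂y = +0.004182 (det = 2750).
Head at (5, 175) = 141.0 + (-0.001091)·(-110) + (+0.004182)·(70) = 141.41 m.
That is higher than the 141.0 m at W1, so the point is upgradient.

upgradient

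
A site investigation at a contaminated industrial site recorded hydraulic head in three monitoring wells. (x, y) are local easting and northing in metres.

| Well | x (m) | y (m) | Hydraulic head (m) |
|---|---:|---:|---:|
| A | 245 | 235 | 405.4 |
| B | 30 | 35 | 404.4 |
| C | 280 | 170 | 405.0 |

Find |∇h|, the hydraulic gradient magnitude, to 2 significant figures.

With h = a·x + b·y + c and A as origin, the differences give:
  (-215)·a + (-200)·b = -1.0
  35·a + (-65)·b = -0.4
Eliminate b (×(-65) and ×(-200), subtract): 20975·a = -15.00 → a = ∂h/∂x = -0.0007151
Back-substitute: b = ∂h/∂y = +0.005769.
|∇h| = √(-0.0007151² + 0.005769²) = 0.005813

0.0058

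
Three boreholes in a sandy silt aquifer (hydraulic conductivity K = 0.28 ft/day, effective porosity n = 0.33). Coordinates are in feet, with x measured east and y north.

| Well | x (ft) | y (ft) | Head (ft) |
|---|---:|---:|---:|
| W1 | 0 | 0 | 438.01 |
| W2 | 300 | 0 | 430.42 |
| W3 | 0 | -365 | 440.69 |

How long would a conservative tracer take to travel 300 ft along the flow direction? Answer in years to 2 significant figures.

∂h/∂x = (430.42 − 438.01) / (300 − 0) = -0.02530
∂h/∂y = (440.69 − 438.01) / (-365 − 0) = -0.007342
|∇h| = √(-0.02530² + -0.007342²) = 0.02634
Seepage velocity v = K·i/n = 0.28 × 0.02634 / 0.33 = 0.02235 ft/day.
t = 300 / 0.02235 = 1.342e+04 days = 36.7 years.

37 years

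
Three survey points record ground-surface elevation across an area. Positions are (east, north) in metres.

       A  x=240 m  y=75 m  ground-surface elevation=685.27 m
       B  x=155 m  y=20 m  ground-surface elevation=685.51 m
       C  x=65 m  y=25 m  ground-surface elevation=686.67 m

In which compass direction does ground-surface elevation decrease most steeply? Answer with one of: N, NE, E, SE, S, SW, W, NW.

Differences from A: to B (Δx, Δy, Δh) = (-85, -55, +0.24); to C = (-175, -50, +1.40).
Determinant of the coordinate differences = (-85)·(-50) − (-175)·(-55) = -5375.
∂z/∂x = [(+0.24)·(-50) − (+1.40)·(-55)] / -5375 = -0.01209
∂z/∂y = [(-85)·(+1.40) − (-175)·(+0.24)] / -5375 = +0.01433
Steepest decrease is along −∇f = (+0.01209 E, -0.01433 N) → southeast.

SE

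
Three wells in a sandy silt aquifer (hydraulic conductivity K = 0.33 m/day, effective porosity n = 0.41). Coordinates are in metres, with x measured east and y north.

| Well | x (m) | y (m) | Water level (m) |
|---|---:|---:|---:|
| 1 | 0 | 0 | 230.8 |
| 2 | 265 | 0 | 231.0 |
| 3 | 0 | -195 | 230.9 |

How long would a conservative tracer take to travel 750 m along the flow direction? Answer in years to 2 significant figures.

2800 years

∂h/∂x = (231.0 − 230.8) / (265 − 0) = +0.0007547
∂h/∂y = (230.9 − 230.8) / (-195 − 0) = -0.0005128
|∇h| = √(0.0007547² + -0.0005128²) = 0.0009124
Seepage velocity v = K·i/n = 0.33 × 0.0009124 / 0.41 = 0.0007344 m/day.
t = 750 / 0.0007344 = 1.021e+06 days = 2.8e+03 years.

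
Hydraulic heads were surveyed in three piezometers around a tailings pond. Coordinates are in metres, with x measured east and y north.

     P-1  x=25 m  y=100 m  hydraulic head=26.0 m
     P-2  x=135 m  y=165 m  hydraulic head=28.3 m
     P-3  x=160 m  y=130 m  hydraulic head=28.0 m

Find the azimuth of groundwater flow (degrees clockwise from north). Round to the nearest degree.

With h = a·x + b·y + c and P-1 as origin, the differences give:
  110·a + 65·b = +2.3
  135·a + 30·b = +2.0
Eliminate b (×30 and ×65, subtract): -5475·a = -61.00 → a = ∂h/∂x = +0.01114
Back-substitute: b = ∂h/∂y = +0.01653.
Flow direction (−∇h) has components (-0.01114 E, -0.01653 N).
Azimuth = atan2(E, N) = atan2(-0.01114, -0.01653) = 214.0° ≈ 214°.

214°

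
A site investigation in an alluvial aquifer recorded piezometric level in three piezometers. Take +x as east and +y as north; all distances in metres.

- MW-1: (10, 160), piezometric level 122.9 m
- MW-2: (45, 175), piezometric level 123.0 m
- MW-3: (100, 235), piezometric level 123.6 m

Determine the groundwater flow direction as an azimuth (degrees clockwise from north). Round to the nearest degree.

With h = a·x + b·y + c and MW-1 as origin, the differences give:
  35·a + 15·b = +0.1
  90·a + 75·b = +0.7
Eliminate b (×75 and ×15, subtract): 1275·a = -3.00 → a = ∂h/∂x = -0.002353
Back-substitute: b = ∂h/∂y = +0.01216.
Flow direction (−∇h) has components (+0.002353 E, -0.01216 N).
Azimuth = atan2(E, N) = atan2(+0.002353, -0.01216) = 169.0° ≈ 169°.

169°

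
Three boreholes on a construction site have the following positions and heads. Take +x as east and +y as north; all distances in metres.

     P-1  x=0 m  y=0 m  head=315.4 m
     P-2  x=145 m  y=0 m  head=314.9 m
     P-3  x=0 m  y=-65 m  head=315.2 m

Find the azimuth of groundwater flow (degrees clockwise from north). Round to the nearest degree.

∂h/∂x = (314.9 − 315.4) / (145 − 0) = -0.003448
∂h/∂y = (315.2 − 315.4) / (-65 − 0) = +0.003077
Flow direction (−∇h) has components (+0.003448 E, -0.003077 N).
Azimuth = atan2(E, N) = atan2(+0.003448, -0.003077) = 131.7° ≈ 132°.

132°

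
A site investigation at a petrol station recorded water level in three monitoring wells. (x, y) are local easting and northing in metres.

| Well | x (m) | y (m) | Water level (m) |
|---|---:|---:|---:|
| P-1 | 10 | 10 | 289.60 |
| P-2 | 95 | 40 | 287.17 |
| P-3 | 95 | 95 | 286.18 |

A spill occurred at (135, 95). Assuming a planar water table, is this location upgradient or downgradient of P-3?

Three-point gradient (reference P-1): Δ to P-2 = (85, 30, -2.43), Δ to P-3 = (85, 85, -3.42).
∂h/∂x = -0.02224, ∂h/∂y = -0.01800 (det = 4675).
Head at (135, 95) = 289.60 + (-0.02224)·(125) + (-0.01800)·(85) = 285.29 m.
That is lower than the 286.18 m at P-3, so the point is downgradient.

downgradient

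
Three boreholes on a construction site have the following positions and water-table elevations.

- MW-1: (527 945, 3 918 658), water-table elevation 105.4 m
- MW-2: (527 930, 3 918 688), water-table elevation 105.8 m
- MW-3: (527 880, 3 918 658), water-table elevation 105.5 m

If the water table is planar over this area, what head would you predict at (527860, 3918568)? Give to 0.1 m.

With h = a·x + b·y + c and MW-1 as origin, the differences give:
  (-15)·a + 30·b = +0.4
  (-65)·a + 0·b = +0.1
Eliminate b (×0 and ×30, subtract): 1950·a = -3.00 → a = ∂h/∂x = -0.001538
Back-substitute: b = ∂h/∂y = +0.01256.
h(527860, 3918568) = 105.4 + (-0.001538)·(-85) + (+0.01256)·(-90) = 105.4 +0.131 -1.131 = 104.400 m.

104.4 m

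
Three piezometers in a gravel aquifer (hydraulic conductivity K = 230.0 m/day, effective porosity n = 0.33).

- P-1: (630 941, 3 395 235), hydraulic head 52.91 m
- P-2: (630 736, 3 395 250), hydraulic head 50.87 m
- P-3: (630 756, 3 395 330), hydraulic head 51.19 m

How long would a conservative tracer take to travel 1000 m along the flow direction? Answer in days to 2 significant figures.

Differences from P-1: to P-2 (Δx, Δy, Δh) = (-205, 15, -2.04); to P-3 = (-185, 95, -1.72).
Solve a·Δx + b·Δy = Δh: det = (-205)·95 − (-185)·15 = -16700.
∂h/∂x = [(-2.04)·95 − (-1.72)·15] / -16700 = +0.01006
∂h/∂y = [(-205)·(-1.72) − (-185)·(-2.04)] / -16700 = +0.001485
|∇h| = √(0.01006² + 0.001485²) = 0.01017
Seepage velocity v = K·i/n = 230.0 × 0.01017 / 0.33 = 7.088 m/day.
t = 1000 / 7.088 = 141.1 days.

140 days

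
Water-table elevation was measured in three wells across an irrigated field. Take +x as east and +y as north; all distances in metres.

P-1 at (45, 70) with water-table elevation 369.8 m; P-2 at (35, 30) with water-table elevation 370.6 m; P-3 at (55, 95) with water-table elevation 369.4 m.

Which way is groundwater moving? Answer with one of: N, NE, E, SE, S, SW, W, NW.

Differences from P-1: to P-2 (Δx, Δy, Δh) = (-10, -40, +0.8); to P-3 = (10, 25, -0.4).
Solve a·Δx + b·Δy = Δh: det = (-10)·25 − 10·(-40) = 150.
∂h/∂x = [(+0.8)·25 − (-0.4)·(-40)] / 150 = +0.02667
∂h/∂y = [(-10)·(-0.4) − 10·(+0.8)] / 150 = -0.02667
Flow = −∇h = (-0.02667 east, +0.02667 north), which points northwest.

NW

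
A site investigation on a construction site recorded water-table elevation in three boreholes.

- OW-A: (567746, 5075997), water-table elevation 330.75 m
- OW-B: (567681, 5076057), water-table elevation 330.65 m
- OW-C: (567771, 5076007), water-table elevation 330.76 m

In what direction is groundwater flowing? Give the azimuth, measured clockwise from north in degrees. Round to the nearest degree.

319°

Differences from OW-A: to OW-B (Δx, Δy, Δh) = (-65, 60, -0.10); to OW-C = (25, 10, +0.01).
Solve a·Δx + b·Δy = Δh: det = (-65)·10 − 25·60 = -2150.
∂h/∂x = [(-0.10)·10 − (+0.01)·60] / -2150 = +0.0007442
∂h/∂y = [(-65)·(+0.01) − 25·(-0.10)] / -2150 = -0.0008605
Flow direction (−∇h) has components (-0.0007442 E, +0.0008605 N).
Azimuth = atan2(E, N) = atan2(-0.0007442, +0.0008605) = 319.1° ≈ 319°.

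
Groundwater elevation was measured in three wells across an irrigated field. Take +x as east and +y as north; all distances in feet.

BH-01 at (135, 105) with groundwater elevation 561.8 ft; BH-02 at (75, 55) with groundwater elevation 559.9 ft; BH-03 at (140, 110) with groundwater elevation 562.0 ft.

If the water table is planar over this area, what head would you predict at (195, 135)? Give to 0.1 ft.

562.7 ft

Taking BH-01 as reference: BH-02−BH-01 = (-60, -50, -1.9); BH-03−BH-01 = (5, 5, +0.2).
Solve a·Δx + b·Δy = Δh: det = (-60)·5 − 5·(-50) = -50.
∂h/∂x = [(-1.9)·5 − (+0.2)·(-50)] / -50 = -0.01000
∂h/∂y = [(-60)·(+0.2) − 5·(-1.9)] / -50 = +0.05000
h(195, 135) = 561.8 + (-0.01000)·(60) + (+0.05000)·(30) = 561.8 -0.600 +1.500 = 562.700 ft.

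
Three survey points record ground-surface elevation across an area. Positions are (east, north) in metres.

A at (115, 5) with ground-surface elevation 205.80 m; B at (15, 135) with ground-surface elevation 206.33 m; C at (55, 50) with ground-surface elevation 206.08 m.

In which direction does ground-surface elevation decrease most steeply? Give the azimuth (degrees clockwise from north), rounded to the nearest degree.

107°

With z = a·x + b·y + c and A as origin, the differences give:
  (-100)·a + 130·b = +0.53
  (-60)·a + 45·b = +0.28
Eliminate b (×45 and ×130, subtract): 3300·a = -12.550 → a = ∂z/∂x = -0.003803
Back-substitute: b = ∂z/∂y = +0.001152.
Steepest decrease is along −∇f: components (+0.003803 E, -0.001152 N).
Azimuth = atan2(+0.003803, -0.001152) = 106.8° ≈ 107°.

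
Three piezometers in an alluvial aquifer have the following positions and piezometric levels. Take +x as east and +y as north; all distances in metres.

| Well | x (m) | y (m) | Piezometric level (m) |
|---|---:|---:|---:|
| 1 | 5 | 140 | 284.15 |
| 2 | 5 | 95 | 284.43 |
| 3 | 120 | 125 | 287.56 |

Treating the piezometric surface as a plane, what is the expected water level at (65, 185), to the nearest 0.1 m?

Three-point gradient (reference 1): Δ to 2 = (0, -45, +0.28), Δ to 3 = (115, -15, +3.41).
∂h/∂x = +0.02884, ∂h/∂y = -0.006222 (det = 5175).
h(65, 185) = 284.15 + (+0.02884)·(60) + (-0.006222)·(45) = 284.15 +1.730 -0.280 = 285.600 m.

285.6 m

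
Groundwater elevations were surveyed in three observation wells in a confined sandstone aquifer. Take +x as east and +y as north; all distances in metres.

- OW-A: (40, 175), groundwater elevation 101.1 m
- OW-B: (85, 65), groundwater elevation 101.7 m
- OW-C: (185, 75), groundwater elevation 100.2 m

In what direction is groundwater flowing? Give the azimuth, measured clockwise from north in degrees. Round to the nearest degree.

Differences from OW-A: to OW-B (Δx, Δy, Δh) = (45, -110, +0.6); to OW-C = (145, -100, -0.9).
Solve a·Δx + b·Δy = Δh: det = 45·(-100) − 145·(-110) = 11450.
∂h/∂x = [(+0.6)·(-100) − (-0.9)·(-110)] / 11450 = -0.01389
∂h/∂y = [45·(-0.9) − 145·(+0.6)] / 11450 = -0.01114
Flow direction (−∇h) has components (+0.01389 E, +0.01114 N).
Azimuth = atan2(E, N) = atan2(+0.01389, +0.01114) = 51.3° ≈ 051°.

051°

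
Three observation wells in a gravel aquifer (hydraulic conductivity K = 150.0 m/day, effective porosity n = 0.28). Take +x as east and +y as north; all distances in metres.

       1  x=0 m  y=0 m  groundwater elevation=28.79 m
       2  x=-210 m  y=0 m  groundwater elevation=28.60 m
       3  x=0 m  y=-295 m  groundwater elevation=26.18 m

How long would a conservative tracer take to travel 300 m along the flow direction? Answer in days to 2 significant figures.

∂h/∂x = (28.60 − 28.79) / (-210 − 0) = +0.0009048
∂h/∂y = (26.18 − 28.79) / (-295 − 0) = +0.008847
|∇h| = √(0.0009048² + 0.008847²) = 0.008893
Seepage velocity v = K·i/n = 150.0 × 0.008893 / 0.28 = 4.764 m/day.
t = 300 / 4.764 = 62.97 days.

63 days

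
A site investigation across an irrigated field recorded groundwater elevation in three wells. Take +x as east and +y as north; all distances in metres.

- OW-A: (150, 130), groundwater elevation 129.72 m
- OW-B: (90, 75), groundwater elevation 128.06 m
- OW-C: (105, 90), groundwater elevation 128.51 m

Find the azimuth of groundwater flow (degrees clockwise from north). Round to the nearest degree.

Three-point gradient (reference OW-A): Δ to OW-B = (-60, -55, -1.66), Δ to OW-C = (-45, -40, -1.21).
∂h/∂x = +0.002000, ∂h/∂y = +0.02800 (det = -75).
Flow direction (−∇h) has components (-0.002000 E, -0.02800 N).
Azimuth = atan2(E, N) = atan2(-0.002000, -0.02800) = 184.1° ≈ 184°.

184°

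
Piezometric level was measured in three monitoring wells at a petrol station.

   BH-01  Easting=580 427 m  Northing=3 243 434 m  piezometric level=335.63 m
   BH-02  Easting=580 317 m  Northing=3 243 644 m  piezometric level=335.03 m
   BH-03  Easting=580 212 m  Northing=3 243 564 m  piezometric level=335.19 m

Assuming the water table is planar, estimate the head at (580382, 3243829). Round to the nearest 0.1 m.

Differences from BH-01: to BH-02 (Δx, Δy, Δh) = (-110, 210, -0.60); to BH-03 = (-215, 130, -0.44).
Solve a·Δx + b·Δy = Δh: det = (-110)·130 − (-215)·210 = 30850.
∂h/∂x = [(-0.60)·130 − (-0.44)·210] / 30850 = +0.0004668
∂h/∂y = [(-110)·(-0.44) − (-215)·(-0.60)] / 30850 = -0.002613
h(580382, 3243829) = 335.63 + (+0.0004668)·(-45) + (-0.002613)·(395) = 335.63 -0.021 -1.032 = 334.577 m.

334.6 m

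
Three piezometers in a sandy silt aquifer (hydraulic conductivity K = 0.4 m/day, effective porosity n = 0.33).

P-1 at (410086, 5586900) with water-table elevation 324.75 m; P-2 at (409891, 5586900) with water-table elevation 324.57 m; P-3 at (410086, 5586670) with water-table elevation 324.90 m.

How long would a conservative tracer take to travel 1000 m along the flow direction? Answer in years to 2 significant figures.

∂h/∂x = (324.57 − 324.75) / (409891 − 410086) = +0.0009231
∂h/∂y = (324.90 − 324.75) / (5586670 − 5586900) = -0.0006522
|∇h| = √(0.0009231² + -0.0006522²) = 0.00113
Seepage velocity v = K·i/n = 0.4 × 0.00113 / 0.33 = 0.00137 m/day.
t = 1000 / 0.00137 = 7.299e+05 days = 2e+03 years.

2000 years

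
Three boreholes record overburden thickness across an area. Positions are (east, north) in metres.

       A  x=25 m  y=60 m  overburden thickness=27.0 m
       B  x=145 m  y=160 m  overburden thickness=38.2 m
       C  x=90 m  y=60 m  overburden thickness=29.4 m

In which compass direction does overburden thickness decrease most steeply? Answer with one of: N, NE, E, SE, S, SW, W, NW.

SW

Taking A as reference: B−A = (120, 100, +11.2); C−A = (65, 0, +2.4).
Solve a·Δx + b·Δy = Δd: det = 120·0 − 65·100 = -6500.
∂d/∂x = [(+11.2)·0 − (+2.4)·100] / -6500 = +0.03692
∂d/∂y = [120·(+2.4) − 65·(+11.2)] / -6500 = +0.06769
Steepest decrease is along −∇f = (-0.03692 E, -0.06769 N) → southwest.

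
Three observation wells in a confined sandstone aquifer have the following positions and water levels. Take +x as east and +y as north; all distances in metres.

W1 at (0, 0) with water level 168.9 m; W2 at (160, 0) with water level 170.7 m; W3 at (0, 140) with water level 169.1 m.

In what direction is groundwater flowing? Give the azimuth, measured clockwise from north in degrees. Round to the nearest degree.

263°

∂h/∂x = (170.7 − 168.9) / (160 − 0) = +0.01125
∂h/∂y = (169.1 − 168.9) / (140 − 0) = +0.001429
Flow direction (−∇h) has components (-0.01125 E, -0.001429 N).
Azimuth = atan2(E, N) = atan2(-0.01125, -0.001429) = 262.8° ≈ 263°.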